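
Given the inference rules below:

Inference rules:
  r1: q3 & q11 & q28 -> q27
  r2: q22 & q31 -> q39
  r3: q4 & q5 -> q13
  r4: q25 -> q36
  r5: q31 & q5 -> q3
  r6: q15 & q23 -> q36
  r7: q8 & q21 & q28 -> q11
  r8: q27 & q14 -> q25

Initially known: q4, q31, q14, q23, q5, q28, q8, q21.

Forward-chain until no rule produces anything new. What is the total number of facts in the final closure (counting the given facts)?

Round 1 fires r3, r5, r7, giving q13, q3, q11.
Round 2 fires r1, giving q27.
Round 3 fires r8, giving q25.
Round 4 fires r4, giving q36.
Closure: {q11, q13, q14, q21, q23, q25, q27, q28, q3, q31, q36, q4, q5, q8} — 14 facts.

14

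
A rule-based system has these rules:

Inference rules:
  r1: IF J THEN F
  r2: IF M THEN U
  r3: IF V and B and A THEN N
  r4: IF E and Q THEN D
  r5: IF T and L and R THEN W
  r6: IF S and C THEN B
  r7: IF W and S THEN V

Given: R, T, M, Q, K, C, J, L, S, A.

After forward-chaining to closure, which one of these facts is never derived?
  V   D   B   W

Round 1: r1 [IF J THEN F]; r2 [IF M THEN U]; r5 [IF T and L and R THEN W]; r6 [IF S and C THEN B]. New: F, U, W, B.
Round 2: r7 [IF W and S THEN V]. New: V.
Round 3: r3 [IF V and B and A THEN N]. New: N.
Derived: B (round 1), W (round 1), V (round 2). D never appears in any round.

D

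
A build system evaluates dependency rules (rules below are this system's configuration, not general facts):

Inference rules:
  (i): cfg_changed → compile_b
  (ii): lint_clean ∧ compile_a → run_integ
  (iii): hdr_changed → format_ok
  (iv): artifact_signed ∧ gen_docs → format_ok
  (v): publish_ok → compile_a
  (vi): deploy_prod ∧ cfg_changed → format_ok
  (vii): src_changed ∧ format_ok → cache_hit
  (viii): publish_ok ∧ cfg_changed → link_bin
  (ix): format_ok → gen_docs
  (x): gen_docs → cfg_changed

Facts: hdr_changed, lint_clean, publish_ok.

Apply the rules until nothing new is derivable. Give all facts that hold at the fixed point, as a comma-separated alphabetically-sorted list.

cfg_changed, compile_a, compile_b, format_ok, gen_docs, hdr_changed, link_bin, lint_clean, publish_ok, run_integ

Round 1 fires (iii), (v), giving format_ok, compile_a.
Round 2 fires (ii), (ix), giving run_integ, gen_docs.
Round 3 fires (x), giving cfg_changed.
Round 4 fires (i), (viii), giving compile_b, link_bin.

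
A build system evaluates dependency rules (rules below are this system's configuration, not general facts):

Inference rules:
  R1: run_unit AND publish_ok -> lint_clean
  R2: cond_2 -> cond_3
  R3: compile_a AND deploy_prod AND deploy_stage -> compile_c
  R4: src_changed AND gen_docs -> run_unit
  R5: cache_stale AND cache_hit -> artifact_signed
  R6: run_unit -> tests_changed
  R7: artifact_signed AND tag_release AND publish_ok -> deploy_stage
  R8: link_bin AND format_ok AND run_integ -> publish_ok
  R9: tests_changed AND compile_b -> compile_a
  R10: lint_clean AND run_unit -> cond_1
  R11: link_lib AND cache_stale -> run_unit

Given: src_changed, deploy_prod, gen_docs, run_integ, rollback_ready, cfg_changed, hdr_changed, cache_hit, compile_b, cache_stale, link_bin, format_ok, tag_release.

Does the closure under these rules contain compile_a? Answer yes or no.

yes

Round 1: R4 [src_changed AND gen_docs -> run_unit]; R5 [cache_stale AND cache_hit -> artifact_signed]; R8 [link_bin AND format_ok AND run_integ -> publish_ok]. Adds run_unit, artifact_signed, publish_ok.
Round 2: R1 [run_unit AND publish_ok -> lint_clean]; R6 [run_unit -> tests_changed]; R7 [artifact_signed AND tag_release AND publish_ok -> deploy_stage]. Adds lint_clean, tests_changed, deploy_stage.
Round 3: R9 [tests_changed AND compile_b -> compile_a]; R10 [lint_clean AND run_unit -> cond_1]. Adds compile_a, cond_1.
Round 4: R3 [compile_a AND deploy_prod AND deploy_stage -> compile_c]. Adds compile_c.
compile_a appears in round 3, so it is derivable.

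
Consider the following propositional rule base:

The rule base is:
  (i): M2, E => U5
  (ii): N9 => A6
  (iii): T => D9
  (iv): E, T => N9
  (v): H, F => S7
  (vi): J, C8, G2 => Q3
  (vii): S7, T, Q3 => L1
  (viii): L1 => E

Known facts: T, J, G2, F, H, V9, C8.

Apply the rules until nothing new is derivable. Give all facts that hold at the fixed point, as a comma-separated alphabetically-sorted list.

A6, C8, D9, E, F, G2, H, J, L1, N9, Q3, S7, T, V9

Round 1: (iii) [T => D9]; (v) [H, F => S7]; (vi) [J, C8, G2 => Q3]. Adds D9, S7, Q3.
Round 2: (vii) [S7, T, Q3 => L1]. Adds L1.
Round 3: (viii) [L1 => E]. Adds E.
Round 4: (iv) [E, T => N9]. Adds N9.
Round 5: (ii) [N9 => A6]. Adds A6.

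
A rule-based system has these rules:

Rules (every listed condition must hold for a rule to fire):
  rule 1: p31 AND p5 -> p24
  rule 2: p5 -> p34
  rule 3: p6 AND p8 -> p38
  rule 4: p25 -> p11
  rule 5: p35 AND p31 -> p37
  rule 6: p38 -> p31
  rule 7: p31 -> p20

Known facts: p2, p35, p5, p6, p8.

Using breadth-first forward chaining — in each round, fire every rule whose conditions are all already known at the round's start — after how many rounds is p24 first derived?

Round 1 — rule 2, rule 3, derive p34, p38.
Round 2 — rule 6, derive p31.
Round 3 — rule 1, rule 5, rule 7, derive p24, p37, p20.
p24 first appears in round 3.

3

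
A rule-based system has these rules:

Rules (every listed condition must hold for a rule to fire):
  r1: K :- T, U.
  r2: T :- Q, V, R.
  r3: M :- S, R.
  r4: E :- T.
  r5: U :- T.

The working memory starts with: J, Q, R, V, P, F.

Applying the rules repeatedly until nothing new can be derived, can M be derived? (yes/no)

no

[1] r2 [T :- Q, V, R.]. ⇒ new: T.
[2] r4 [E :- T.]; r5 [U :- T.]. ⇒ new: E, U.
[3] r1 [K :- T, U.]. ⇒ new: K.
Fixed point reached. M is concluded only by r3; r3 needs S (never derived).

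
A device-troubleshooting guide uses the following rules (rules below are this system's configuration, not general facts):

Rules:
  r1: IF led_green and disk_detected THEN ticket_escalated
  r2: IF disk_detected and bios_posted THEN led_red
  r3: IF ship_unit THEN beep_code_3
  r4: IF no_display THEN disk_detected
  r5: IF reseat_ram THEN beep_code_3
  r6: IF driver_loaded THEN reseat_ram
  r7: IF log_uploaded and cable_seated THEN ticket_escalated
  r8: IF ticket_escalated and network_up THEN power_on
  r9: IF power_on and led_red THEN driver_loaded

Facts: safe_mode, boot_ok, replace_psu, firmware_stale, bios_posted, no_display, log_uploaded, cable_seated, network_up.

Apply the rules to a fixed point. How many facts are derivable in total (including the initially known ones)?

16

Round 1: r4 [IF no_display THEN disk_detected]; r7 [IF log_uploaded and cable_seated THEN ticket_escalated]. New: disk_detected, ticket_escalated.
Round 2: r2 [IF disk_detected and bios_posted THEN led_red]; r8 [IF ticket_escalated and network_up THEN power_on]. New: led_red, power_on.
Round 3: r9 [IF power_on and led_red THEN driver_loaded]. New: driver_loaded.
Round 4: r6 [IF driver_loaded THEN reseat_ram]. New: reseat_ram.
Round 5: r5 [IF reseat_ram THEN beep_code_3]. New: beep_code_3.
Closure: {beep_code_3, bios_posted, boot_ok, cable_seated, disk_detected, driver_loaded, firmware_stale, led_red, log_uploaded, network_up, no_display, power_on, replace_psu, reseat_ram, safe_mode, ticket_escalated} — 16 facts.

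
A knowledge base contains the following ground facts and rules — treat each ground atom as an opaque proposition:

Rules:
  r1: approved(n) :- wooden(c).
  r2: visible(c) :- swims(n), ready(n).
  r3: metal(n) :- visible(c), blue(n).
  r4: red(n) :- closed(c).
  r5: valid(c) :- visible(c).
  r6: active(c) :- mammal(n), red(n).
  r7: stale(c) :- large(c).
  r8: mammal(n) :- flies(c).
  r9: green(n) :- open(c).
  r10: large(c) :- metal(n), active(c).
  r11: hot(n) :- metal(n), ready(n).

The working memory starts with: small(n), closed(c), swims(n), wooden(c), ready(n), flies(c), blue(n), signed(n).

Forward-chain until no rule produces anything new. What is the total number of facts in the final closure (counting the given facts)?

Round 1 — r1, r2, r4, r8, derive approved(n), visible(c), red(n), mammal(n).
Round 2 — r3, r5, r6, derive metal(n), valid(c), active(c).
Round 3 — r10, r11, derive large(c), hot(n).
Round 4 — r7, derive stale(c).
Closure: {active(c), approved(n), blue(n), closed(c), flies(c), hot(n), large(c), mammal(n), metal(n), ready(n), red(n), signed(n), small(n), stale(c), swims(n), valid(c), visible(c), wooden(c)} — 18 facts.

18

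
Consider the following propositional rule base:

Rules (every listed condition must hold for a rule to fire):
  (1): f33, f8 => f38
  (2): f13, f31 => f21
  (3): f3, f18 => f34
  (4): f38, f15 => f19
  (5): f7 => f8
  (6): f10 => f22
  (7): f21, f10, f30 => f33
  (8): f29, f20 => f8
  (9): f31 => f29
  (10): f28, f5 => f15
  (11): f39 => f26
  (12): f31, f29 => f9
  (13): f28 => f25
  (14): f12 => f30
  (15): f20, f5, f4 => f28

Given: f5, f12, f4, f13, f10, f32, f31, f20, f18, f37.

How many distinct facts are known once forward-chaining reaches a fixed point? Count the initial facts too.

22

Round 1: (2) [f13, f31 => f21]; (6) [f10 => f22]; (9) [f31 => f29]; (14) [f12 => f30]; (15) [f20, f5, f4 => f28]. New: f21, f22, f29, f30, f28.
Round 2: (7) [f21, f10, f30 => f33]; (8) [f29, f20 => f8]; (10) [f28, f5 => f15]; (12) [f31, f29 => f9]; (13) [f28 => f25]. New: f33, f8, f15, f9, f25.
Round 3: (1) [f33, f8 => f38]. New: f38.
Round 4: (4) [f38, f15 => f19]. New: f19.
Closure: {f10, f12, f13, f15, f18, f19, f20, f21, f22, f25, f28, f29, f30, f31, f32, f33, f37, f38, f4, f5, f8, f9} — 22 facts.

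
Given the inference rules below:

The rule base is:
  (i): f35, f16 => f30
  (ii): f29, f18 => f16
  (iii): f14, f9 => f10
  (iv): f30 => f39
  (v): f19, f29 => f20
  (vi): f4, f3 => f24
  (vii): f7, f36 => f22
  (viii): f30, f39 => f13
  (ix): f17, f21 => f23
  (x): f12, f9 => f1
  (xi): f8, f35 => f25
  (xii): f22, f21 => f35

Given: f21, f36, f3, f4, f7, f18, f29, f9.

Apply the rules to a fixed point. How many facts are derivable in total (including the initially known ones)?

Round 1 fires (ii), (vi), (vii), giving f16, f24, f22.
Round 2 fires (xii), giving f35.
Round 3 fires (i), giving f30.
Round 4 fires (iv), giving f39.
Round 5 fires (viii), giving f13.
Closure: {f13, f16, f18, f21, f22, f24, f29, f3, f30, f35, f36, f39, f4, f7, f9} — 15 facts.

15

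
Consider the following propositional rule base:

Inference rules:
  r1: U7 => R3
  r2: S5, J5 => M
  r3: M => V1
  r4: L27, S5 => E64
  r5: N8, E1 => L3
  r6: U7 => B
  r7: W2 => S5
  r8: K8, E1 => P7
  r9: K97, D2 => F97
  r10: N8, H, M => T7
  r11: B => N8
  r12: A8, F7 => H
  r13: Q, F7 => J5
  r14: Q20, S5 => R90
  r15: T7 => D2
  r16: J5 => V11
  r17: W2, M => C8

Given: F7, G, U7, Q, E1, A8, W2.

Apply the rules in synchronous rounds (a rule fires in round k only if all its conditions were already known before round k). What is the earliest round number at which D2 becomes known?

Round 1: r1 [U7 => R3]; r6 [U7 => B]; r7 [W2 => S5]; r12 [A8, F7 => H]; r13 [Q, F7 => J5]. Adds R3, B, S5, H, J5.
Round 2: r2 [S5, J5 => M]; r11 [B => N8]; r16 [J5 => V11]. Adds M, N8, V11.
Round 3: r3 [M => V1]; r5 [N8, E1 => L3]; r10 [N8, H, M => T7]; r17 [W2, M => C8]. Adds V1, L3, T7, C8.
Round 4: r15 [T7 => D2]. Adds D2.
D2 first appears in round 4.

4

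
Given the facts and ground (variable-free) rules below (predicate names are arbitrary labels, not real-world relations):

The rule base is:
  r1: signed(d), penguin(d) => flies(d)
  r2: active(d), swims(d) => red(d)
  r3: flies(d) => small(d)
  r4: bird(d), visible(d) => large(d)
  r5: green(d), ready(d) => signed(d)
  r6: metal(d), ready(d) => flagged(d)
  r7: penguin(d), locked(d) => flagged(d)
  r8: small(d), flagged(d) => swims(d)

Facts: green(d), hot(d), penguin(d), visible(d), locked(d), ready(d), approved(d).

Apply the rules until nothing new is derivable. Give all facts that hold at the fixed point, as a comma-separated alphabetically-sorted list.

approved(d), flagged(d), flies(d), green(d), hot(d), locked(d), penguin(d), ready(d), signed(d), small(d), swims(d), visible(d)

Round 1 — r5, r7, derive signed(d), flagged(d).
Round 2 — r1, derive flies(d).
Round 3 — r3, derive small(d).
Round 4 — r8, derive swims(d).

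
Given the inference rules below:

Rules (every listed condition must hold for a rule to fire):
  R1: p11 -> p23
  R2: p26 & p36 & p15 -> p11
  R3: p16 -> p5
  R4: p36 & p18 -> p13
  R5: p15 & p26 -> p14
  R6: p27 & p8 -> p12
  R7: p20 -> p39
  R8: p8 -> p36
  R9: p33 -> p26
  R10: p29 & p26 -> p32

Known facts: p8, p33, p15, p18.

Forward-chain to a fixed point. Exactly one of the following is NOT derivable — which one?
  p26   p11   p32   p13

p32

Round 1: R8 [p8 -> p36]; R9 [p33 -> p26]. New: p36, p26.
Round 2: R2 [p26 & p36 & p15 -> p11]; R4 [p36 & p18 -> p13]; R5 [p15 & p26 -> p14]. New: p11, p13, p14.
Round 3: R1 [p11 -> p23]. New: p23.
Derived: p13 (round 2), p26 (round 1), p11 (round 2). p32 never appears in any round.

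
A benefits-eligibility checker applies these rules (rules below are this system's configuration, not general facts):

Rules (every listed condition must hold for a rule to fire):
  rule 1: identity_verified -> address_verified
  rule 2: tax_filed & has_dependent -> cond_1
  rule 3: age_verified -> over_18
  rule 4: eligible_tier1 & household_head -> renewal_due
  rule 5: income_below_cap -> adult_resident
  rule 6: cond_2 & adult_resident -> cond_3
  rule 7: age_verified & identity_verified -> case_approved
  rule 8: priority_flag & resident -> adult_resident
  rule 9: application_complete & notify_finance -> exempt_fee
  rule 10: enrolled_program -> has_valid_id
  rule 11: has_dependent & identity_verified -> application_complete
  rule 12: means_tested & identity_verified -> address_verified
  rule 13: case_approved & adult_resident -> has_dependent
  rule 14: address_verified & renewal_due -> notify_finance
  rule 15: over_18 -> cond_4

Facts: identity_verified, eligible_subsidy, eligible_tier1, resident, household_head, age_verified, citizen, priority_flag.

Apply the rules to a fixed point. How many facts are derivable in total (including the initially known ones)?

Round 1 — rule 1, rule 3, rule 4, rule 7, rule 8, derive address_verified, over_18, renewal_due, case_approved, adult_resident.
Round 2 — rule 13, rule 14, rule 15, derive has_dependent, notify_finance, cond_4.
Round 3 — rule 11, derive application_complete.
Round 4 — rule 9, derive exempt_fee.
Closure: {address_verified, adult_resident, age_verified, application_complete, case_approved, citizen, cond_4, eligible_subsidy, eligible_tier1, exempt_fee, has_dependent, household_head, identity_verified, notify_finance, over_18, priority_flag, renewal_due, resident} — 18 facts.

18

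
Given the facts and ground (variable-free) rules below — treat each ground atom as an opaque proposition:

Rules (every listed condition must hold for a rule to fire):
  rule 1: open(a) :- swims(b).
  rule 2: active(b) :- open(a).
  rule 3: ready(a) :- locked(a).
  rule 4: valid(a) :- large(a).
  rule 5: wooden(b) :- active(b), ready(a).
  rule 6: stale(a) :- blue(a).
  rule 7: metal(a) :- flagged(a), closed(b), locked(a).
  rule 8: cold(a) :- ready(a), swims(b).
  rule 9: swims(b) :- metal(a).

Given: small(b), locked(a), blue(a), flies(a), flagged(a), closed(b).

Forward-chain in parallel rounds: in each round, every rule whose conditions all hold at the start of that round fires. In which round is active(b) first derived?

4

Round 1: rule 3 [ready(a) :- locked(a).]; rule 6 [stale(a) :- blue(a).]; rule 7 [metal(a) :- flagged(a), closed(b), locked(a).]. Adds ready(a), stale(a), metal(a).
Round 2: rule 9 [swims(b) :- metal(a).]. Adds swims(b).
Round 3: rule 1 [open(a) :- swims(b).]; rule 8 [cold(a) :- ready(a), swims(b).]. Adds open(a), cold(a).
Round 4: rule 2 [active(b) :- open(a).]. Adds active(b).
active(b) first appears in round 4.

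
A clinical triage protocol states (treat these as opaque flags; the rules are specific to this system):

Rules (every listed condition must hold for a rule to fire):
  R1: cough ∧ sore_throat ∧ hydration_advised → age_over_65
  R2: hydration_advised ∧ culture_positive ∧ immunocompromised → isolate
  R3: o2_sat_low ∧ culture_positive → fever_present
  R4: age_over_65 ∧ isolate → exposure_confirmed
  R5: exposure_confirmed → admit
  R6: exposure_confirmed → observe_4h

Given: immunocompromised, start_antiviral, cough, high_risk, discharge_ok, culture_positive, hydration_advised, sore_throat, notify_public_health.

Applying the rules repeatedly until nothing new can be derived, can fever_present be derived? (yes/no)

Round 1 — R1, R2, derive age_over_65, isolate.
Round 2 — R4, derive exposure_confirmed.
Round 3 — R5, R6, derive admit, observe_4h.
Fixed point reached. fever_present is concluded only by R3; R3 needs o2_sat_low (never derived).

no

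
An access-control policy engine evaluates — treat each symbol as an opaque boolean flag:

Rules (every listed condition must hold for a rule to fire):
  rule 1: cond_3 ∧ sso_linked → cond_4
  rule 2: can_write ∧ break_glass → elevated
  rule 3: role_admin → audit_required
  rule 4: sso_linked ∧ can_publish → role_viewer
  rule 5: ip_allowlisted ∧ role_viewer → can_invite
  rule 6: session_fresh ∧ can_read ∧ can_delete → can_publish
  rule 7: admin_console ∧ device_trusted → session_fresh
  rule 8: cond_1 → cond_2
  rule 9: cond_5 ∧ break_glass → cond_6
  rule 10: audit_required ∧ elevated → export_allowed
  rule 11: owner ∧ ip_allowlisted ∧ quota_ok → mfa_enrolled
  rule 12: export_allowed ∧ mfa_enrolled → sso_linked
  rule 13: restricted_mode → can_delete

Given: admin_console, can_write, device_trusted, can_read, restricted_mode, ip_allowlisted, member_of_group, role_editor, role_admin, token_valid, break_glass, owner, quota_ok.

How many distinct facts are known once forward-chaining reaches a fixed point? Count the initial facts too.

Round 1 fires rule 2, rule 3, rule 7, rule 11, rule 13, giving elevated, audit_required, session_fresh, mfa_enrolled, can_delete.
Round 2 fires rule 6, rule 10, giving can_publish, export_allowed.
Round 3 fires rule 12, giving sso_linked.
Round 4 fires rule 4, giving role_viewer.
Round 5 fires rule 5, giving can_invite.
Closure: {admin_console, audit_required, break_glass, can_delete, can_invite, can_publish, can_read, can_write, device_trusted, elevated, export_allowed, ip_allowlisted, member_of_group, mfa_enrolled, owner, quota_ok, restricted_mode, role_admin, role_editor, role_viewer, session_fresh, sso_linked, token_valid} — 23 facts.

23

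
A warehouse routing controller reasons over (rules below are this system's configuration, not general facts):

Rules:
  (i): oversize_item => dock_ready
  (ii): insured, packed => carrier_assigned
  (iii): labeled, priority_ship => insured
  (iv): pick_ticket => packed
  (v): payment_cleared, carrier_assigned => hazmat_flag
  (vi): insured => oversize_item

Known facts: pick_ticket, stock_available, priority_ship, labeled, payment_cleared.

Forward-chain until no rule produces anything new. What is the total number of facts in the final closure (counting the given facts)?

11

Round 1 — (iii), (iv), derive insured, packed.
Round 2 — (ii), (vi), derive carrier_assigned, oversize_item.
Round 3 — (i), (v), derive dock_ready, hazmat_flag.
Closure: {carrier_assigned, dock_ready, hazmat_flag, insured, labeled, oversize_item, packed, payment_cleared, pick_ticket, priority_ship, stock_available} — 11 facts.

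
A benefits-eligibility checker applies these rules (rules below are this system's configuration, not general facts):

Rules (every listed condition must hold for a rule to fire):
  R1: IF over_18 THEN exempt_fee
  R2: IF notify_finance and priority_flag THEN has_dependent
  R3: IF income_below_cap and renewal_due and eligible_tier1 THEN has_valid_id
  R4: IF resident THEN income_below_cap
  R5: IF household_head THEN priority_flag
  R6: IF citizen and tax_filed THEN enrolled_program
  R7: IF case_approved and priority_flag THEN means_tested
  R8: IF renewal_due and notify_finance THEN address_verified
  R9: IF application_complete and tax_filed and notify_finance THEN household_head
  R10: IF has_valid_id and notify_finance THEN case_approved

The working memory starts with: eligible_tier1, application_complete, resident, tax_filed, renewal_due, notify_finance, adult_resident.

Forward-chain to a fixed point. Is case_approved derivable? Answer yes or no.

yes

[1] R4 [IF resident THEN income_below_cap]; R8 [IF renewal_due and notify_finance THEN address_verified]; R9 [IF application_complete and tax_filed and notify_finance THEN household_head]. ⇒ new: income_below_cap, address_verified, household_head.
[2] R3 [IF income_below_cap and renewal_due and eligible_tier1 THEN has_valid_id]; R5 [IF household_head THEN priority_flag]. ⇒ new: has_valid_id, priority_flag.
[3] R2 [IF notify_finance and priority_flag THEN has_dependent]; R10 [IF has_valid_id and notify_finance THEN case_approved]. ⇒ new: has_dependent, case_approved.
[4] R7 [IF case_approved and priority_flag THEN means_tested]. ⇒ new: means_tested.
case_approved appears in round 3, so it is derivable.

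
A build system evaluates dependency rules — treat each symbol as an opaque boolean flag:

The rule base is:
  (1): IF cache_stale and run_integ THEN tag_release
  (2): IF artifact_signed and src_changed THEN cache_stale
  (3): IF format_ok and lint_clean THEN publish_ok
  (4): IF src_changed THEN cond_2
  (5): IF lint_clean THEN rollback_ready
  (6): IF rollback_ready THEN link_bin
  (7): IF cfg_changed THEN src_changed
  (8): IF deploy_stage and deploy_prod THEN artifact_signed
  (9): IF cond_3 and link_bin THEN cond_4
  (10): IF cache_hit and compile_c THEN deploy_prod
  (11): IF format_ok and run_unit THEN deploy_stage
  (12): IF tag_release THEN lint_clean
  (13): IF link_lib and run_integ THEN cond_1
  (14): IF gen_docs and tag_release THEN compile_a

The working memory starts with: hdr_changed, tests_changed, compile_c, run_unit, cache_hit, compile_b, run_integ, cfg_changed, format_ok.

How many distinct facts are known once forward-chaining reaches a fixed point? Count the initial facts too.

Round 1: (7) [IF cfg_changed THEN src_changed]; (10) [IF cache_hit and compile_c THEN deploy_prod]; (11) [IF format_ok and run_unit THEN deploy_stage]. New: src_changed, deploy_prod, deploy_stage.
Round 2: (4) [IF src_changed THEN cond_2]; (8) [IF deploy_stage and deploy_prod THEN artifact_signed]. New: cond_2, artifact_signed.
Round 3: (2) [IF artifact_signed and src_changed THEN cache_stale]. New: cache_stale.
Round 4: (1) [IF cache_stale and run_integ THEN tag_release]. New: tag_release.
Round 5: (12) [IF tag_release THEN lint_clean]. New: lint_clean.
Round 6: (3) [IF format_ok and lint_clean THEN publish_ok]; (5) [IF lint_clean THEN rollback_ready]. New: publish_ok, rollback_ready.
Round 7: (6) [IF rollback_ready THEN link_bin]. New: link_bin.
Closure: {artifact_signed, cache_hit, cache_stale, cfg_changed, compile_b, compile_c, cond_2, deploy_prod, deploy_stage, format_ok, hdr_changed, link_bin, lint_clean, publish_ok, rollback_ready, run_integ, run_unit, src_changed, tag_release, tests_changed} — 20 facts.

20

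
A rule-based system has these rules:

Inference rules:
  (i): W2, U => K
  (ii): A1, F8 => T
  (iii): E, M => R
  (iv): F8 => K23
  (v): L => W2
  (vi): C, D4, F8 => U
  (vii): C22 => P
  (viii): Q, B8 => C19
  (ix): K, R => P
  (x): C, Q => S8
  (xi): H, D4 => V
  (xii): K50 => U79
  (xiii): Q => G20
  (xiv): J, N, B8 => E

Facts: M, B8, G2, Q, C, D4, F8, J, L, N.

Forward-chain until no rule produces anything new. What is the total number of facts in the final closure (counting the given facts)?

20

Round 1 fires (iv), (v), (vi), (viii), (x), (xiii), (xiv), giving K23, W2, U, C19, S8, G20, E.
Round 2 fires (i), (iii), giving K, R.
Round 3 fires (ix), giving P.
Closure: {B8, C, C19, D4, E, F8, G2, G20, J, K, K23, L, M, N, P, Q, R, S8, U, W2} — 20 facts.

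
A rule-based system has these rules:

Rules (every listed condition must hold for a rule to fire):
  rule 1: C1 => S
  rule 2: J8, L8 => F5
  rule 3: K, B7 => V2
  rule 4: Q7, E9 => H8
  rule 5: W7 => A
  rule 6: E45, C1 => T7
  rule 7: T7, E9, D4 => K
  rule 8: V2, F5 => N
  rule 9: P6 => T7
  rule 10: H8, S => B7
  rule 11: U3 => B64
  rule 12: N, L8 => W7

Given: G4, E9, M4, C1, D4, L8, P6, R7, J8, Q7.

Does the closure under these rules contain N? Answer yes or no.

yes

[1] rule 1 [C1 => S]; rule 2 [J8, L8 => F5]; rule 4 [Q7, E9 => H8]; rule 9 [P6 => T7]. ⇒ new: S, F5, H8, T7.
[2] rule 7 [T7, E9, D4 => K]; rule 10 [H8, S => B7]. ⇒ new: K, B7.
[3] rule 3 [K, B7 => V2]. ⇒ new: V2.
[4] rule 8 [V2, F5 => N]. ⇒ new: N.
[5] rule 12 [N, L8 => W7]. ⇒ new: W7.
[6] rule 5 [W7 => A]. ⇒ new: A.
N appears in round 4, so it is derivable.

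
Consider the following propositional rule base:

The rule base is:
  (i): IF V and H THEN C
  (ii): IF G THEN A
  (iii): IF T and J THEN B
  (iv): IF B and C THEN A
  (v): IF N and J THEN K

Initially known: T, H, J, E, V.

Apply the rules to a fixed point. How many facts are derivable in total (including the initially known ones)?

[1] (i) [IF V and H THEN C]; (iii) [IF T and J THEN B]. ⇒ new: C, B.
[2] (iv) [IF B and C THEN A]. ⇒ new: A.
Closure: {A, B, C, E, H, J, T, V} — 8 facts.

8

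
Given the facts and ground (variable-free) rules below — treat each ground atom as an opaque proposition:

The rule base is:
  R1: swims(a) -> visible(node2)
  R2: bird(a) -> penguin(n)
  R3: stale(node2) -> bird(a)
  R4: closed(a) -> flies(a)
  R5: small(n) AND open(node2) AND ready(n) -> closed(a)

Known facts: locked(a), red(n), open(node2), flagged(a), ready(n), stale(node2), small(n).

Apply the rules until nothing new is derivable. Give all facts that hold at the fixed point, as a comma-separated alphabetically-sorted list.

bird(a), closed(a), flagged(a), flies(a), locked(a), open(node2), penguin(n), ready(n), red(n), small(n), stale(node2)

Round 1 fires R3, R5, giving bird(a), closed(a).
Round 2 fires R2, R4, giving penguin(n), flies(a).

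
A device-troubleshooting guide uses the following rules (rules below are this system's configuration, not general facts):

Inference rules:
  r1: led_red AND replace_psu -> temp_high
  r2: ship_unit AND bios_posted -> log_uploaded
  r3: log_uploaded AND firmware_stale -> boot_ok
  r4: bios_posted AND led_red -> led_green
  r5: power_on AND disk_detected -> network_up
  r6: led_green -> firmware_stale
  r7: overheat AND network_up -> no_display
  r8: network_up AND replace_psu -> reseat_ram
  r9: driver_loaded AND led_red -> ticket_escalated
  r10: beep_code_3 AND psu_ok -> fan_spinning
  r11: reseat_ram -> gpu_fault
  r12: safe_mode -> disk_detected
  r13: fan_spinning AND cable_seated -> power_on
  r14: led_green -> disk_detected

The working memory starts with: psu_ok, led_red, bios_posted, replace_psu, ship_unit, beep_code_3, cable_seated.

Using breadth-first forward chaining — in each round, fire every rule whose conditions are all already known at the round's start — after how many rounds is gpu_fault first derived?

5

Round 1 — r1, r2, r4, r10, derive temp_high, log_uploaded, led_green, fan_spinning.
Round 2 — r6, r13, r14, derive firmware_stale, power_on, disk_detected.
Round 3 — r3, r5, derive boot_ok, network_up.
Round 4 — r8, derive reseat_ram.
Round 5 — r11, derive gpu_fault.
gpu_fault first appears in round 5.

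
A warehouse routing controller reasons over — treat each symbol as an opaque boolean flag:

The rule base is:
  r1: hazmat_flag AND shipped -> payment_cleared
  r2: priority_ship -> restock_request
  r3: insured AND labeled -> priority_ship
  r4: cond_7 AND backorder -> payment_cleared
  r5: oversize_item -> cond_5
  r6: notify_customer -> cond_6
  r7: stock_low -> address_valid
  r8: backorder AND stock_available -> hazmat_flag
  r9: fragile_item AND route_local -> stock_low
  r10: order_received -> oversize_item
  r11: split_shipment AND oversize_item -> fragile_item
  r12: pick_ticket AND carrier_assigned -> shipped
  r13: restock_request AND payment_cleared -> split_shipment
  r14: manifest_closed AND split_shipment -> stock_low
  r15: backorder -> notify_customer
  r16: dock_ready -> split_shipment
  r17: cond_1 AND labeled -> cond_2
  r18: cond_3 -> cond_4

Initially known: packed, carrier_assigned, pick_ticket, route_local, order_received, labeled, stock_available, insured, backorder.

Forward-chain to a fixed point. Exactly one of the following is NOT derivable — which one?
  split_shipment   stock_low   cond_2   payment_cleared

Round 1 fires r3, r8, r10, r12, r15, giving priority_ship, hazmat_flag, oversize_item, shipped, notify_customer.
Round 2 fires r1, r2, r5, r6, giving payment_cleared, restock_request, cond_5, cond_6.
Round 3 fires r13, giving split_shipment.
Round 4 fires r11, giving fragile_item.
Round 5 fires r9, giving stock_low.
Round 6 fires r7, giving address_valid.
Derived: split_shipment (round 3), payment_cleared (round 2), stock_low (round 5). cond_2 never appears in any round.

cond_2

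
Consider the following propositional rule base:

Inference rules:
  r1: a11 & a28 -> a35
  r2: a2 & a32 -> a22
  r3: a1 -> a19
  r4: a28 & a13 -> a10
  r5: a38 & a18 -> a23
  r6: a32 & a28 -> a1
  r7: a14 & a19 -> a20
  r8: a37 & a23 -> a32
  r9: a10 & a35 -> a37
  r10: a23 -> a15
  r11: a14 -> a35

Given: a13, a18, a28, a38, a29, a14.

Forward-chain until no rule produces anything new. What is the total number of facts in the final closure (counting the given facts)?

15

Round 1: r4 [a28 & a13 -> a10]; r5 [a38 & a18 -> a23]; r11 [a14 -> a35]. New: a10, a23, a35.
Round 2: r9 [a10 & a35 -> a37]; r10 [a23 -> a15]. New: a37, a15.
Round 3: r8 [a37 & a23 -> a32]. New: a32.
Round 4: r6 [a32 & a28 -> a1]. New: a1.
Round 5: r3 [a1 -> a19]. New: a19.
Round 6: r7 [a14 & a19 -> a20]. New: a20.
Closure: {a1, a10, a13, a14, a15, a18, a19, a20, a23, a28, a29, a32, a35, a37, a38} — 15 facts.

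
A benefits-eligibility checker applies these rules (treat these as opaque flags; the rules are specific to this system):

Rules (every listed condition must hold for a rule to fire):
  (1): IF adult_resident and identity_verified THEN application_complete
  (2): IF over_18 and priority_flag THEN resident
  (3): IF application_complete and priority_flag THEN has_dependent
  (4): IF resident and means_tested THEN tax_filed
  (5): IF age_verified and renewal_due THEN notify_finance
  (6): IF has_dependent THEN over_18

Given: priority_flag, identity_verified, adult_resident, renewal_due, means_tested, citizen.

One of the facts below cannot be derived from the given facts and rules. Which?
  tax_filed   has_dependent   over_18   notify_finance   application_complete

Round 1 fires (1), giving application_complete.
Round 2 fires (3), giving has_dependent.
Round 3 fires (6), giving over_18.
Round 4 fires (2), giving resident.
Round 5 fires (4), giving tax_filed.
Derived: tax_filed (round 5), over_18 (round 3), application_complete (round 1), has_dependent (round 2). notify_finance never appears in any round.

notify_finance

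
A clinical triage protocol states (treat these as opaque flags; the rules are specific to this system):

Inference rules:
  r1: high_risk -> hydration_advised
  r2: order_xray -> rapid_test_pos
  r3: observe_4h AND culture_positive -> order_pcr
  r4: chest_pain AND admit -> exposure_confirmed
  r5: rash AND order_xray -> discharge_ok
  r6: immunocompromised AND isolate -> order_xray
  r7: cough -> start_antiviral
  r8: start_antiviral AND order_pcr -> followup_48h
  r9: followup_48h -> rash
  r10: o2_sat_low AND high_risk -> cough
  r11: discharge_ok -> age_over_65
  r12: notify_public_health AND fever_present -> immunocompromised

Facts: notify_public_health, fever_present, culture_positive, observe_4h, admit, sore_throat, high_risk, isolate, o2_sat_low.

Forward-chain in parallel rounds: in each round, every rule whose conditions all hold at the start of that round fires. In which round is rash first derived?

Round 1 fires r1, r3, r10, r12, giving hydration_advised, order_pcr, cough, immunocompromised.
Round 2 fires r6, r7, giving order_xray, start_antiviral.
Round 3 fires r2, r8, giving rapid_test_pos, followup_48h.
Round 4 fires r9, giving rash.
rash first appears in round 4.

4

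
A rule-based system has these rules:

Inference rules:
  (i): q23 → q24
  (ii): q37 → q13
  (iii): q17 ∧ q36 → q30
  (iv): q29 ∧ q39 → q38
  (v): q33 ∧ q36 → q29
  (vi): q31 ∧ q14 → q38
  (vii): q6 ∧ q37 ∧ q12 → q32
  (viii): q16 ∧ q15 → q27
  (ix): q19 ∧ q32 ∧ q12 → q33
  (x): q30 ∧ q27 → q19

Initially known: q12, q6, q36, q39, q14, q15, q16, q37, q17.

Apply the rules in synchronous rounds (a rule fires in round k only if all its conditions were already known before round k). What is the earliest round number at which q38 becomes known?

Round 1 fires (ii), (iii), (vii), (viii), giving q13, q30, q32, q27.
Round 2 fires (x), giving q19.
Round 3 fires (ix), giving q33.
Round 4 fires (v), giving q29.
Round 5 fires (iv), giving q38.
q38 first appears in round 5.

5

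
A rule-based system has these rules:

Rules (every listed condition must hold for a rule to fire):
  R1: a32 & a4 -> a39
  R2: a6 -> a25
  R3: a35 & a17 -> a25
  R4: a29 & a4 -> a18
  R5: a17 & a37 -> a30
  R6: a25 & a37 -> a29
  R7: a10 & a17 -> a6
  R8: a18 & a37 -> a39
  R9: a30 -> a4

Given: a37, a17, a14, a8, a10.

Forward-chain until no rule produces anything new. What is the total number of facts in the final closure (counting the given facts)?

12

[1] R5 [a17 & a37 -> a30]; R7 [a10 & a17 -> a6]. ⇒ new: a30, a6.
[2] R2 [a6 -> a25]; R9 [a30 -> a4]. ⇒ new: a25, a4.
[3] R6 [a25 & a37 -> a29]. ⇒ new: a29.
[4] R4 [a29 & a4 -> a18]. ⇒ new: a18.
[5] R8 [a18 & a37 -> a39]. ⇒ new: a39.
Closure: {a10, a14, a17, a18, a25, a29, a30, a37, a39, a4, a6, a8} — 12 facts.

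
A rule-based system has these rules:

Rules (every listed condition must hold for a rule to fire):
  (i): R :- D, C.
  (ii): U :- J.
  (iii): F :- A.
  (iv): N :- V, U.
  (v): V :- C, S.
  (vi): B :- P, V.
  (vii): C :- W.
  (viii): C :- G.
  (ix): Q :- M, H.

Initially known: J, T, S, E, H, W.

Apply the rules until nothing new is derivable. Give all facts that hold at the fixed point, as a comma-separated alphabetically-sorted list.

[1] (ii) [U :- J.]; (vii) [C :- W.]. ⇒ new: U, C.
[2] (v) [V :- C, S.]. ⇒ new: V.
[3] (iv) [N :- V, U.]. ⇒ new: N.

C, E, H, J, N, S, T, U, V, W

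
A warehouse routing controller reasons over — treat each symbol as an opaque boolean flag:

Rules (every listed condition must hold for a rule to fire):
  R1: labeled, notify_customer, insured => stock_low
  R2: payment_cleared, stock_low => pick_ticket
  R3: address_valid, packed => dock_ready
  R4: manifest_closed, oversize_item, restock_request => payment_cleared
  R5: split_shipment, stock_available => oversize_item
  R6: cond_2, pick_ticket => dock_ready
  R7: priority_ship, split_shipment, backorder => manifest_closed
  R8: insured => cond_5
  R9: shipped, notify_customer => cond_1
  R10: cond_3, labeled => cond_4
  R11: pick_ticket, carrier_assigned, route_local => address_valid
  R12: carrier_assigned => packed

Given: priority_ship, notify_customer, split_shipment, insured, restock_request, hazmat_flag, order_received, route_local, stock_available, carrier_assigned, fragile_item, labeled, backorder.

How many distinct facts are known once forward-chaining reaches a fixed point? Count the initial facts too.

Round 1: R1 [labeled, notify_customer, insured => stock_low]; R5 [split_shipment, stock_available => oversize_item]; R7 [priority_ship, split_shipment, backorder => manifest_closed]; R8 [insured => cond_5]; R12 [carrier_assigned => packed]. Adds stock_low, oversize_item, manifest_closed, cond_5, packed.
Round 2: R4 [manifest_closed, oversize_item, restock_request => payment_cleared]. Adds payment_cleared.
Round 3: R2 [payment_cleared, stock_low => pick_ticket]. Adds pick_ticket.
Round 4: R11 [pick_ticket, carrier_assigned, route_local => address_valid]. Adds address_valid.
Round 5: R3 [address_valid, packed => dock_ready]. Adds dock_ready.
Closure: {address_valid, backorder, carrier_assigned, cond_5, dock_ready, fragile_item, hazmat_flag, insured, labeled, manifest_closed, notify_customer, order_received, oversize_item, packed, payment_cleared, pick_ticket, priority_ship, restock_request, route_local, split_shipment, stock_available, stock_low} — 22 facts.

22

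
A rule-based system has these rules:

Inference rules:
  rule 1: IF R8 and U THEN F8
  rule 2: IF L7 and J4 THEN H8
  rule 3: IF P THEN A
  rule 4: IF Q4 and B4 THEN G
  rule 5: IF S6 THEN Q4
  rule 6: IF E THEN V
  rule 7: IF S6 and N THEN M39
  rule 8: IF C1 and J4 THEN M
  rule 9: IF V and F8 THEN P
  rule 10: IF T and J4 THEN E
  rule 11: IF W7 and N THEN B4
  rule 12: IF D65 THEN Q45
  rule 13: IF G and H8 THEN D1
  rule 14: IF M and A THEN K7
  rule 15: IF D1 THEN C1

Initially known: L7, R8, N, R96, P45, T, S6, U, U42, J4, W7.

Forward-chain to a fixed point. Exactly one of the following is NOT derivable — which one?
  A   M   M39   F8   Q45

Q45

Round 1: rule 1 [IF R8 and U THEN F8]; rule 2 [IF L7 and J4 THEN H8]; rule 5 [IF S6 THEN Q4]; rule 7 [IF S6 and N THEN M39]; rule 10 [IF T and J4 THEN E]; rule 11 [IF W7 and N THEN B4]. New: F8, H8, Q4, M39, E, B4.
Round 2: rule 4 [IF Q4 and B4 THEN G]; rule 6 [IF E THEN V]. New: G, V.
Round 3: rule 9 [IF V and F8 THEN P]; rule 13 [IF G and H8 THEN D1]. New: P, D1.
Round 4: rule 3 [IF P THEN A]; rule 15 [IF D1 THEN C1]. New: A, C1.
Round 5: rule 8 [IF C1 and J4 THEN M]. New: M.
Round 6: rule 14 [IF M and A THEN K7]. New: K7.
Derived: M (round 5), F8 (round 1), A (round 4), M39 (round 1). Q45 never appears in any round.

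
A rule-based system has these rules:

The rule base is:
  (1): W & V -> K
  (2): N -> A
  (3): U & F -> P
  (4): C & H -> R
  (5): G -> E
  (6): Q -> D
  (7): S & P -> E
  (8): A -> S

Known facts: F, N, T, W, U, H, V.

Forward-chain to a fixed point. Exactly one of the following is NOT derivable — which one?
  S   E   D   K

[1] (1) [W & V -> K]; (2) [N -> A]; (3) [U & F -> P]. ⇒ new: K, A, P.
[2] (8) [A -> S]. ⇒ new: S.
[3] (7) [S & P -> E]. ⇒ new: E.
Derived: E (round 3), K (round 1), S (round 2). D never appears in any round.

D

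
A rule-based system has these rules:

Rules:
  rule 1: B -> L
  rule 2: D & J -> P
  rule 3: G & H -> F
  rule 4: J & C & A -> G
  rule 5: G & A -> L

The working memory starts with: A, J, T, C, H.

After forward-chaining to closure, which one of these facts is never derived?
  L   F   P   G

P

Round 1 — rule 4, derive G.
Round 2 — rule 3, rule 5, derive F, L.
Derived: L (round 2), G (round 1), F (round 2). P never appears in any round.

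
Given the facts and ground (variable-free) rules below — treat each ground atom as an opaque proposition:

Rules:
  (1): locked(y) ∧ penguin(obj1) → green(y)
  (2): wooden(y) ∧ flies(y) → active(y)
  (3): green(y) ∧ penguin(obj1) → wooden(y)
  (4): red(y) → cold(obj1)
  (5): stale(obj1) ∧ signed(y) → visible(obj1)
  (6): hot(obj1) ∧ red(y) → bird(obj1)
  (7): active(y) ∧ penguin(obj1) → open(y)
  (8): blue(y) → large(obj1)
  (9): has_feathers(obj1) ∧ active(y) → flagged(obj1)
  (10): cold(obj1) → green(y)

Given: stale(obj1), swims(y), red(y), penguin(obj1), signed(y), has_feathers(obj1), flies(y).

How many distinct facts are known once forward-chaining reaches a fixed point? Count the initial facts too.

Round 1: (4) [red(y) → cold(obj1)]; (5) [stale(obj1) ∧ signed(y) → visible(obj1)]. New: cold(obj1), visible(obj1).
Round 2: (10) [cold(obj1) → green(y)]. New: green(y).
Round 3: (3) [green(y) ∧ penguin(obj1) → wooden(y)]. New: wooden(y).
Round 4: (2) [wooden(y) ∧ flies(y) → active(y)]. New: active(y).
Round 5: (7) [active(y) ∧ penguin(obj1) → open(y)]; (9) [has_feathers(obj1) ∧ active(y) → flagged(obj1)]. New: open(y), flagged(obj1).
Closure: {active(y), cold(obj1), flagged(obj1), flies(y), green(y), has_feathers(obj1), open(y), penguin(obj1), red(y), signed(y), stale(obj1), swims(y), visible(obj1), wooden(y)} — 14 facts.

14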